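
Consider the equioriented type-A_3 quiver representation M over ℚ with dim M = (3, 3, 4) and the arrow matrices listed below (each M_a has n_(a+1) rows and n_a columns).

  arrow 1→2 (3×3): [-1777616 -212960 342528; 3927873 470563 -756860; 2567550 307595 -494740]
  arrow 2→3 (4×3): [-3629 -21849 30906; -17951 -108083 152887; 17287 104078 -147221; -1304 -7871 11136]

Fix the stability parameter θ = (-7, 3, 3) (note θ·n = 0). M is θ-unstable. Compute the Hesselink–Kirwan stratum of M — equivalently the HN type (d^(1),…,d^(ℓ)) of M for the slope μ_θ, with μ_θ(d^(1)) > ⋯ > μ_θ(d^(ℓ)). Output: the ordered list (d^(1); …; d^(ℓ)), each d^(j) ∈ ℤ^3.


Interval decomposition of M: I[1,1], I[1,3]^2, I[2,3], I[3,3].
HN type (ℓ=2): μ^(1)=3; μ^(2)=-7

((0, 3, 4); (3, 0, 0))


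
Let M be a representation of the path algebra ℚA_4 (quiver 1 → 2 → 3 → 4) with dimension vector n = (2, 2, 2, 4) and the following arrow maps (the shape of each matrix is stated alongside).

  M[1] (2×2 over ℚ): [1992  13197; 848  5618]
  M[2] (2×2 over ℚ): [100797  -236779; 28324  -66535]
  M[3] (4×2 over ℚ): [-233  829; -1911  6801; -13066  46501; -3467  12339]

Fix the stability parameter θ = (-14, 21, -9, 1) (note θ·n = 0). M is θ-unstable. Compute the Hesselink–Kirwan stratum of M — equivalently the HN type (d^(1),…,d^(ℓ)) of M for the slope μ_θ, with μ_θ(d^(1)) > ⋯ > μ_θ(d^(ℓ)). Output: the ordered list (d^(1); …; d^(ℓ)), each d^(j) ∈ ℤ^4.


Via rank(M_{q-1}∘⋯∘M_p): M ≅ I[1,1], I[1,4], I[2,4], I[4,4]^2.
μ_θ-semistable layers: μ^(1)=13/3; μ^(2)=1; μ^(3)=-14

((0, 2, 2, 2); (0, 0, 0, 2); (2, 0, 0, 0))


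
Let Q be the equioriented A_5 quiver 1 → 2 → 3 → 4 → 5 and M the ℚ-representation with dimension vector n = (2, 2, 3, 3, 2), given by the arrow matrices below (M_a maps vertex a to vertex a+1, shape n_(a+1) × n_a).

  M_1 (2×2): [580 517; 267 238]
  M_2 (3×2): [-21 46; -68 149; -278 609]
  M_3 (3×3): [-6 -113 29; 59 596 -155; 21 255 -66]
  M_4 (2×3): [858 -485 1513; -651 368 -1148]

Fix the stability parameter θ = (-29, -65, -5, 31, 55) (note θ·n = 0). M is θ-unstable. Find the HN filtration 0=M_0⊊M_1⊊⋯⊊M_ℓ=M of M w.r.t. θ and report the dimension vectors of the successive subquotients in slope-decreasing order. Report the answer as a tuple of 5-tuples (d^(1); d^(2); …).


Via rank(M_{q-1}∘⋯∘M_p): M ≅ I[1,3], I[1,4], I[3,5], I[4,5].
μ_θ-semistable layers: μ^(1)=55; μ^(2)=31; μ^(3)=-5; μ^(4)=-47

((0, 0, 0, 0, 2); (0, 0, 0, 3, 0); (0, 0, 3, 0, 0); (2, 2, 0, 0, 0))


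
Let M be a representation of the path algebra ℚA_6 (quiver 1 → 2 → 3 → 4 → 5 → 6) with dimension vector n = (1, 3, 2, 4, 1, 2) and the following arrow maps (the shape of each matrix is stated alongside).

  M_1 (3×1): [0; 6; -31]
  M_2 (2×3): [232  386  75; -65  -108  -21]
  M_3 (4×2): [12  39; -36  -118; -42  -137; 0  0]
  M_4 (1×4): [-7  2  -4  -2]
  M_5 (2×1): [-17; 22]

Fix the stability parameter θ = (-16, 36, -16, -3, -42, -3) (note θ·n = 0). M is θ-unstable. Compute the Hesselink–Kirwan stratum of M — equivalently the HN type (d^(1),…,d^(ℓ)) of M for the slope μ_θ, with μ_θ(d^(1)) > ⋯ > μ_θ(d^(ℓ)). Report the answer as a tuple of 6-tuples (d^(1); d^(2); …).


Barcode: M ≅ I[1,6], I[2,2], I[2,4], I[4,4]^2, I[6,6]. HN layers by μ_θ (5 steps, strictly decreasing):
  μ^(1)=36; μ^(2)=17/3; μ^(3)=-3; μ^(4)=-25/4; μ^(5)=-16

((0, 1, 0, 0, 0, 0); (0, 1, 1, 1, 0, 0); (0, 0, 0, 2, 0, 2); (0, 1, 1, 1, 1, 0); (1, 0, 0, 0, 0, 0))


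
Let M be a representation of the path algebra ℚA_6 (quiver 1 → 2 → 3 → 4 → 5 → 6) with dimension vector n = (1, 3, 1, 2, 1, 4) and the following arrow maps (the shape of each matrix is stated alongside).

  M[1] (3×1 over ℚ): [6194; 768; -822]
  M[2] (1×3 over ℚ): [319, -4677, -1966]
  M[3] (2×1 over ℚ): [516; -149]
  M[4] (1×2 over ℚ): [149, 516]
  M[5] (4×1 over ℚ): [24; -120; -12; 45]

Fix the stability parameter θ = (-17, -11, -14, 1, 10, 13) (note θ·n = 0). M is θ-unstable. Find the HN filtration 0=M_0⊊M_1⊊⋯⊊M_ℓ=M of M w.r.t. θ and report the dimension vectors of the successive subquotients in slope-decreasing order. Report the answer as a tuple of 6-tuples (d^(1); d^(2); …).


Via rank(M_{q-1}∘⋯∘M_p): M ≅ I[1,4], I[2,2]^2, I[4,6], I[6,6]^3.
μ_θ-semistable layers: μ^(1)=13; μ^(2)=10; μ^(3)=1; μ^(4)=-11; μ^(5)=-25/2; μ^(6)=-17

((0, 0, 0, 0, 0, 4); (0, 0, 0, 0, 1, 0); (0, 0, 0, 2, 0, 0); (0, 2, 0, 0, 0, 0); (0, 1, 1, 0, 0, 0); (1, 0, 0, 0, 0, 0))


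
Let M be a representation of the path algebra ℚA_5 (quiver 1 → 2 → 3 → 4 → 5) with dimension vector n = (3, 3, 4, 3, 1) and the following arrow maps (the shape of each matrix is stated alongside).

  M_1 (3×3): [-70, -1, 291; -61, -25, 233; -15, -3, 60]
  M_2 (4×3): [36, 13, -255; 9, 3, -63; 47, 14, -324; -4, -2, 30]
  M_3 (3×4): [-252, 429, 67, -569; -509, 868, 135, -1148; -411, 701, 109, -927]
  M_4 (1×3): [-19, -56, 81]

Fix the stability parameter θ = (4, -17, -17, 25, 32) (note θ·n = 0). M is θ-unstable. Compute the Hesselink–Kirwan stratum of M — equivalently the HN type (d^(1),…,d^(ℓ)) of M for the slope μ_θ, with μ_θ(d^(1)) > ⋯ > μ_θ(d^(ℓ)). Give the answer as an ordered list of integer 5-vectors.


Interval decomposition of M: I[1,2], I[1,4], I[1,5], I[3,3], I[3,4].
HN type (ℓ=5): μ^(1)=32; μ^(2)=25; μ^(3)=-13/2; μ^(4)=-10; μ^(5)=-17

((0, 0, 0, 0, 1); (0, 0, 0, 3, 0); (1, 1, 0, 0, 0); (2, 2, 2, 0, 0); (0, 0, 2, 0, 0))


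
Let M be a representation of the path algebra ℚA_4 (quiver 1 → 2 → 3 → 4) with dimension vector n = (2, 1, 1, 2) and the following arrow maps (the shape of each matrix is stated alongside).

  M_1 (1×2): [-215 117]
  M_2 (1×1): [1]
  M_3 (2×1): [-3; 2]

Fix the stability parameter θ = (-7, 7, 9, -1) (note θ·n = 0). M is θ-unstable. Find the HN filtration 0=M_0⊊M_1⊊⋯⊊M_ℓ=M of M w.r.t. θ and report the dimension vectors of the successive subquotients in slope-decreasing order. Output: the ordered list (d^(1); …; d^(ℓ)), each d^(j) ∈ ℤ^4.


Interval decomposition of M: I[1,1], I[1,4], I[4,4].
HN type (ℓ=3): μ^(1)=5; μ^(2)=-1; μ^(3)=-7

((0, 1, 1, 1); (0, 0, 0, 1); (2, 0, 0, 0))


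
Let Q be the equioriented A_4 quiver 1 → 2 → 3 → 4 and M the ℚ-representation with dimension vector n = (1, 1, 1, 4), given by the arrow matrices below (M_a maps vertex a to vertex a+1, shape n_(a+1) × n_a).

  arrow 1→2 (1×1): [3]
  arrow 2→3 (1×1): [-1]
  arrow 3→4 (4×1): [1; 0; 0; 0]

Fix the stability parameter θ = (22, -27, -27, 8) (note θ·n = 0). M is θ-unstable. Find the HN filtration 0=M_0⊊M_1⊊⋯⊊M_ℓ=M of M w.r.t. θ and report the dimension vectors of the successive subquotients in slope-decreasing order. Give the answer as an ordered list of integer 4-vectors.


Via rank(M_{q-1}∘⋯∘M_p): M ≅ I[1,4], I[4,4]^3.
μ_θ-semistable layers: μ^(1)=8; μ^(2)=-32/3

((0, 0, 0, 4); (1, 1, 1, 0))


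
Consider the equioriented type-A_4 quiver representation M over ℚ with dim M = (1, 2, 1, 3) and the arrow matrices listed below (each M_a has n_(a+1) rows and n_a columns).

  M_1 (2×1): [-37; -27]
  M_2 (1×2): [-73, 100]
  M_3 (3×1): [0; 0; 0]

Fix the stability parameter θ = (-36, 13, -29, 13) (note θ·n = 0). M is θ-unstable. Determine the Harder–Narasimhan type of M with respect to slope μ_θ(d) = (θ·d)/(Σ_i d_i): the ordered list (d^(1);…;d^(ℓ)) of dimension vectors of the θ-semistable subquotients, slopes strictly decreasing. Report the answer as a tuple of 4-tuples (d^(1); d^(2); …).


Interval decomposition of M: I[1,3], I[2,2], I[4,4]^3.
HN type (ℓ=3): μ^(1)=13; μ^(2)=-8; μ^(3)=-36

((0, 1, 0, 3); (0, 1, 1, 0); (1, 0, 0, 0))


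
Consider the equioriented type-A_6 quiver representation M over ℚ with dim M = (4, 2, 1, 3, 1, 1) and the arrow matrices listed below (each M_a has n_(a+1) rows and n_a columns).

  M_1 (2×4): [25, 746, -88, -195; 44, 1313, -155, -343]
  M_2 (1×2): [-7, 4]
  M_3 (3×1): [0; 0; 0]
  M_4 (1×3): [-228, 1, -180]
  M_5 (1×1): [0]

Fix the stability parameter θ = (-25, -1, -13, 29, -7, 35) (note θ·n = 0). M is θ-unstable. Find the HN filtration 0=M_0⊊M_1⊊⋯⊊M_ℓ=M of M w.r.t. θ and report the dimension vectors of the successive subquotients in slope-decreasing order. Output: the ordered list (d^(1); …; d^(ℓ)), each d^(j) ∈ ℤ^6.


Barcode: M ≅ I[1,1]^2, I[1,2], I[1,3], I[4,4]^2, I[4,5], I[6,6]. HN layers by μ_θ (6 steps, strictly decreasing):
  μ^(1)=35; μ^(2)=29; μ^(3)=11; μ^(4)=-1; μ^(5)=-7; μ^(6)=-25

((0, 0, 0, 0, 0, 1); (0, 0, 0, 2, 0, 0); (0, 0, 0, 1, 1, 0); (0, 1, 0, 0, 0, 0); (0, 1, 1, 0, 0, 0); (4, 0, 0, 0, 0, 0))


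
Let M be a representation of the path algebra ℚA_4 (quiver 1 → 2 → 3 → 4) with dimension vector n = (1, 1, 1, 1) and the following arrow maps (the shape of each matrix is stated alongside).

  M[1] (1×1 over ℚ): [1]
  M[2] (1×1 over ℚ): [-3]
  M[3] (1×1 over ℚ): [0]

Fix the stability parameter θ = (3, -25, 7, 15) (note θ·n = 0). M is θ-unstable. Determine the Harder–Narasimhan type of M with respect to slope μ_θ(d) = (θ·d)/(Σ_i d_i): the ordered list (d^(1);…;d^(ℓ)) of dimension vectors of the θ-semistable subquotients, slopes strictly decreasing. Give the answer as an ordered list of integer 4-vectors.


Interval decomposition of M: I[1,3], I[4,4].
HN type (ℓ=3): μ^(1)=15; μ^(2)=7; μ^(3)=-11

((0, 0, 0, 1); (0, 0, 1, 0); (1, 1, 0, 0))


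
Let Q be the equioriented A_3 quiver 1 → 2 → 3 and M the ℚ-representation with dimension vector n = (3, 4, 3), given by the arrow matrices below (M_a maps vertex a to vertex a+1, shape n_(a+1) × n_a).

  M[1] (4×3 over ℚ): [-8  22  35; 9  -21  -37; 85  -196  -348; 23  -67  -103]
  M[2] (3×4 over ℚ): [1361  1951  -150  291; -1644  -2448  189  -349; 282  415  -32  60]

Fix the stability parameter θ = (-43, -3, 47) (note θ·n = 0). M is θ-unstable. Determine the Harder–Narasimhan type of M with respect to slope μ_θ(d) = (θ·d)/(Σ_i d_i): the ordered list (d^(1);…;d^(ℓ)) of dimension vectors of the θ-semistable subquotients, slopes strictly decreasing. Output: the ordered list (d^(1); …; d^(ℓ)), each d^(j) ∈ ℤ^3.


Barcode: M ≅ I[1,3]^3, I[2,2]. HN layers by μ_θ (3 steps, strictly decreasing):
  μ^(1)=47; μ^(2)=-3; μ^(3)=-43

((0, 0, 3); (0, 4, 0); (3, 0, 0))


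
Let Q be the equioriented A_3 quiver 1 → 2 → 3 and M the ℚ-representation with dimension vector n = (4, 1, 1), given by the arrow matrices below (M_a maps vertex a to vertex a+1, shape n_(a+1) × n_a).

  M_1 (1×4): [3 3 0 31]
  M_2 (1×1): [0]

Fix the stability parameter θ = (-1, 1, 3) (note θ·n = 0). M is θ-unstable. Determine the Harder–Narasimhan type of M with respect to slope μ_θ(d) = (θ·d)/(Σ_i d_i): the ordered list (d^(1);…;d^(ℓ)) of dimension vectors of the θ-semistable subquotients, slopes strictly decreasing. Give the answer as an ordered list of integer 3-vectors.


Interval decomposition of M: I[1,1]^3, I[1,2], I[3,3].
HN type (ℓ=3): μ^(1)=3; μ^(2)=1; μ^(3)=-1

((0, 0, 1); (0, 1, 0); (4, 0, 0))


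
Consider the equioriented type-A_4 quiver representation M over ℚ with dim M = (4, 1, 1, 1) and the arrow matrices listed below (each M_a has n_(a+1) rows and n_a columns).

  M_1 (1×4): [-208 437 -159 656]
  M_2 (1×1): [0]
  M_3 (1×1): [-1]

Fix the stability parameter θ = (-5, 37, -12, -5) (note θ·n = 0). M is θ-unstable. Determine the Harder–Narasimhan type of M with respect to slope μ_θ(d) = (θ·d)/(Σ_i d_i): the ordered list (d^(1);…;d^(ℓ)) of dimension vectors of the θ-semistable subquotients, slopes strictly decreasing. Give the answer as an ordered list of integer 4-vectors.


Via rank(M_{q-1}∘⋯∘M_p): M ≅ I[1,1]^3, I[1,2], I[3,4].
μ_θ-semistable layers: μ^(1)=37; μ^(2)=-5; μ^(3)=-12

((0, 1, 0, 0); (4, 0, 0, 1); (0, 0, 1, 0))


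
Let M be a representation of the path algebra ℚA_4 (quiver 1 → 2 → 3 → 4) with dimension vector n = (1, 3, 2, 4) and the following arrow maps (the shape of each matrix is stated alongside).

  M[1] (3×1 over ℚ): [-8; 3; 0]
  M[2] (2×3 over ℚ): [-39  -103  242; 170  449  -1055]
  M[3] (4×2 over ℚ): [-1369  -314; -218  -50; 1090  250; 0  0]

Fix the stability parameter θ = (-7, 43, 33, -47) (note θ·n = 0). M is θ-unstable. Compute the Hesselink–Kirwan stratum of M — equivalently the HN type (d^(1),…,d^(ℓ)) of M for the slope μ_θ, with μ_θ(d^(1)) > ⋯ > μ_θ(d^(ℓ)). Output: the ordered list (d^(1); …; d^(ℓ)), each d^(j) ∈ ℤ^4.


Barcode: M ≅ I[1,4], I[2,2], I[2,4], I[4,4]^2. HN layers by μ_θ (4 steps, strictly decreasing):
  μ^(1)=43; μ^(2)=29/3; μ^(3)=-7; μ^(4)=-47

((0, 1, 0, 0); (0, 2, 2, 2); (1, 0, 0, 0); (0, 0, 0, 2))


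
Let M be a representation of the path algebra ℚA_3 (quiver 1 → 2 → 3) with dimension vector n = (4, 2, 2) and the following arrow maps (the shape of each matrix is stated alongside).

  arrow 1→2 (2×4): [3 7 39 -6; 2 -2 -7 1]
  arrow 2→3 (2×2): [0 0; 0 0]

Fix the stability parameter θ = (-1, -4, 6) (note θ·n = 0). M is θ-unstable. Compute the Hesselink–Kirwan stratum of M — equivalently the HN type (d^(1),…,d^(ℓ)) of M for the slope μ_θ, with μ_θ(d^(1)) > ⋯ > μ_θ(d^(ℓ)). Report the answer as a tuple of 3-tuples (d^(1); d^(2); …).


Barcode: M ≅ I[1,1]^2, I[1,2]^2, I[3,3]^2. HN layers by μ_θ (3 steps, strictly decreasing):
  μ^(1)=6; μ^(2)=-1; μ^(3)=-5/2

((0, 0, 2); (2, 0, 0); (2, 2, 0))


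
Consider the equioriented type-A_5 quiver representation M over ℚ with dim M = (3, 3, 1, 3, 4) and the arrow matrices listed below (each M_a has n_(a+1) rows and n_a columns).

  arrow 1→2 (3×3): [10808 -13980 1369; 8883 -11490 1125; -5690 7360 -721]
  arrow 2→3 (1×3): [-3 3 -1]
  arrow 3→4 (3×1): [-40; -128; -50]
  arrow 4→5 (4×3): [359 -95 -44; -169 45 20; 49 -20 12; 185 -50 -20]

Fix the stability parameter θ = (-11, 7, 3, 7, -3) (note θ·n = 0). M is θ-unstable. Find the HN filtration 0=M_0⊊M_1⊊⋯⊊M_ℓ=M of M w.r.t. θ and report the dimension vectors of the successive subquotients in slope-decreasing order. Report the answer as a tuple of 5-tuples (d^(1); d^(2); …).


Barcode: M ≅ I[1,1], I[1,2], I[1,4], I[2,2], I[4,5]^2, I[5,5]^2. HN layers by μ_θ (5 steps, strictly decreasing):
  μ^(1)=7; μ^(2)=5; μ^(3)=2; μ^(4)=-3; μ^(5)=-11

((0, 2, 0, 1, 0); (0, 1, 1, 0, 0); (0, 0, 0, 2, 2); (0, 0, 0, 0, 2); (3, 0, 0, 0, 0))


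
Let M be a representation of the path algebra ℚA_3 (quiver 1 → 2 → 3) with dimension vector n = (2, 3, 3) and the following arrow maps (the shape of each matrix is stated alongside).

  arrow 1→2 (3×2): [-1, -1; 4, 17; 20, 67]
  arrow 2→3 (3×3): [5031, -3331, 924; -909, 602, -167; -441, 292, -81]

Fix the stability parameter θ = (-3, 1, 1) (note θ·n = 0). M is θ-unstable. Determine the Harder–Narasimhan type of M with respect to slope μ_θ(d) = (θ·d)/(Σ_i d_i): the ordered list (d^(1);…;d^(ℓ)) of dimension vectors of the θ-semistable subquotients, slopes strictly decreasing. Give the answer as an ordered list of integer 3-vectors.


Interval decomposition of M: I[1,2], I[1,3], I[2,3], I[3,3].
HN type (ℓ=2): μ^(1)=1; μ^(2)=-3

((0, 3, 3); (2, 0, 0))


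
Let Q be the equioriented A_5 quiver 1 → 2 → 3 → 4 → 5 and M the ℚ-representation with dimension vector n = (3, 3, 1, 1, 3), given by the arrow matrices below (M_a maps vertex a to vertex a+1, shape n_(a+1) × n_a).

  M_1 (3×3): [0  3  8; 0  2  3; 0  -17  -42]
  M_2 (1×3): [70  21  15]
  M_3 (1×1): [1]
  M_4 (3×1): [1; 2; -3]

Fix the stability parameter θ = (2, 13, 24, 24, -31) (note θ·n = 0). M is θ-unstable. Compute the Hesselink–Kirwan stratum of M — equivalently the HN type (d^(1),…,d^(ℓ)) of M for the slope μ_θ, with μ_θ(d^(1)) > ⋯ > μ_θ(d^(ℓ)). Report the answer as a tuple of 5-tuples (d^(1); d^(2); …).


Via rank(M_{q-1}∘⋯∘M_p): M ≅ I[1,1], I[1,2], I[1,5], I[2,2], I[5,5]^2.
μ_θ-semistable layers: μ^(1)=13; μ^(2)=15/2; μ^(3)=2; μ^(4)=-31

((0, 2, 0, 0, 0); (0, 1, 1, 1, 1); (3, 0, 0, 0, 0); (0, 0, 0, 0, 2))


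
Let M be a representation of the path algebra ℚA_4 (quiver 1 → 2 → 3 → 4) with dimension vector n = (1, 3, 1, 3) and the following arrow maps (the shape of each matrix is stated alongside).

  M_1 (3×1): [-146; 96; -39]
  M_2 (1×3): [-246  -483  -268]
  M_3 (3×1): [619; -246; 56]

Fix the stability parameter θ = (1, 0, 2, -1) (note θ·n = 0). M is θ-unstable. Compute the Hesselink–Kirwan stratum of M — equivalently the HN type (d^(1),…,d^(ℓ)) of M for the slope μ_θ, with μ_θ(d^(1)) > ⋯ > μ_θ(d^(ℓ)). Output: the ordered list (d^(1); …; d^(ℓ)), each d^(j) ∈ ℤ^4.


Via rank(M_{q-1}∘⋯∘M_p): M ≅ I[1,2], I[2,2], I[2,4], I[4,4]^2.
μ_θ-semistable layers: μ^(1)=1/2; μ^(2)=0; μ^(3)=-1

((1, 1, 1, 1); (0, 2, 0, 0); (0, 0, 0, 2))


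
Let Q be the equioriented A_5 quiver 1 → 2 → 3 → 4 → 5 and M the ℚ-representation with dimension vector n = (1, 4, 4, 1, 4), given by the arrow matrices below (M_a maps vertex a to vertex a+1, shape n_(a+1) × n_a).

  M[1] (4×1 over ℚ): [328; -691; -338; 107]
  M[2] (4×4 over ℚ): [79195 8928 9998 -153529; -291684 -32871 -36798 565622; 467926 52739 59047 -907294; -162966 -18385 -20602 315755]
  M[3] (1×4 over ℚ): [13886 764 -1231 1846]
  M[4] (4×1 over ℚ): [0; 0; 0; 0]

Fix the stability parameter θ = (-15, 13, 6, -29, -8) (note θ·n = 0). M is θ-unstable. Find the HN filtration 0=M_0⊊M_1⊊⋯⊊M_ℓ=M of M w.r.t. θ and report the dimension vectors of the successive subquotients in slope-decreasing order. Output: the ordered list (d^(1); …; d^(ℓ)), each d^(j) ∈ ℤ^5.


Interval decomposition of M: I[1,4], I[2,3]^3, I[5,5]^4.
HN type (ℓ=4): μ^(1)=19/2; μ^(2)=-10/3; μ^(3)=-8; μ^(4)=-15

((0, 3, 3, 0, 0); (0, 1, 1, 1, 0); (0, 0, 0, 0, 4); (1, 0, 0, 0, 0))


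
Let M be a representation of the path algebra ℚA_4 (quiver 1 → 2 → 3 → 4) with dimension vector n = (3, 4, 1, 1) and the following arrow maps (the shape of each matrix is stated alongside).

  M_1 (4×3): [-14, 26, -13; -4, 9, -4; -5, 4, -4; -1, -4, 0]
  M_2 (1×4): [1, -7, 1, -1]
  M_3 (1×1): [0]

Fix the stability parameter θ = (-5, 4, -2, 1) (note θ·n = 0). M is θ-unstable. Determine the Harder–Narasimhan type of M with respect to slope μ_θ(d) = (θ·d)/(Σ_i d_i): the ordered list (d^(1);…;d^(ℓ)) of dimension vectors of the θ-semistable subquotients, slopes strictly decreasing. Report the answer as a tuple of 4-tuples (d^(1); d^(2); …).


Via rank(M_{q-1}∘⋯∘M_p): M ≅ I[1,2]^2, I[1,3], I[2,2], I[4,4].
μ_θ-semistable layers: μ^(1)=4; μ^(2)=1; μ^(3)=-5

((0, 3, 0, 0); (0, 1, 1, 1); (3, 0, 0, 0))


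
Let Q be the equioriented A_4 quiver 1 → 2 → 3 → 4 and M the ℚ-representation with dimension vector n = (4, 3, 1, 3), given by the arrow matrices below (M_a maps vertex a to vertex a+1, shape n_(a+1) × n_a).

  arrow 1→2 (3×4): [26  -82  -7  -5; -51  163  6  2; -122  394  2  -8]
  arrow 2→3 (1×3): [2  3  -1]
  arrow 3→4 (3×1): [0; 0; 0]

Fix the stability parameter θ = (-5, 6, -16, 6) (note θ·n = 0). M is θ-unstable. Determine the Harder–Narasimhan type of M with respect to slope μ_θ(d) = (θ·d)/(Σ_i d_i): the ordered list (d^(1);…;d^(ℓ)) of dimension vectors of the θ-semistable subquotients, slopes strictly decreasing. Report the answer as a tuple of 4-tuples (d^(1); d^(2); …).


Barcode: M ≅ I[1,1], I[1,2]^2, I[1,3], I[4,4]^3. HN layers by μ_θ (2 steps, strictly decreasing):
  μ^(1)=6; μ^(2)=-5

((0, 2, 0, 3); (4, 1, 1, 0))


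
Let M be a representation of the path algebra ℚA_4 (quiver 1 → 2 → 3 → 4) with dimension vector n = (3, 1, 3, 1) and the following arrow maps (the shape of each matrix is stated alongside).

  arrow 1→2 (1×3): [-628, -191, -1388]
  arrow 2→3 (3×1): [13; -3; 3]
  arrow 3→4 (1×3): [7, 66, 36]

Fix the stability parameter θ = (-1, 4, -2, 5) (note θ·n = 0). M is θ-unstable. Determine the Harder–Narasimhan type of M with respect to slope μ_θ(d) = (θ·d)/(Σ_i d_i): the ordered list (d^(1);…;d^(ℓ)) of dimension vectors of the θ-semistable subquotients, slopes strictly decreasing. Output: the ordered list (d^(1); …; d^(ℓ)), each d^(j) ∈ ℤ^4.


Barcode: M ≅ I[1,1]^2, I[1,4], I[3,3]^2. HN layers by μ_θ (4 steps, strictly decreasing):
  μ^(1)=5; μ^(2)=1; μ^(3)=-1; μ^(4)=-2

((0, 0, 0, 1); (0, 1, 1, 0); (3, 0, 0, 0); (0, 0, 2, 0))


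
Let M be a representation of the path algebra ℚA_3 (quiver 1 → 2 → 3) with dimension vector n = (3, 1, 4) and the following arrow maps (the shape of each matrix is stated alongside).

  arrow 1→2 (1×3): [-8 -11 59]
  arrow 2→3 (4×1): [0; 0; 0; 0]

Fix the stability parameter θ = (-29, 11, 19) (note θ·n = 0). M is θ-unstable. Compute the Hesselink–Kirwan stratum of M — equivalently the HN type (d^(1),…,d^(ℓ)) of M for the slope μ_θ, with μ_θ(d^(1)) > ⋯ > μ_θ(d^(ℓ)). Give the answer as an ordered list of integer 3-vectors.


Barcode: M ≅ I[1,1]^2, I[1,2], I[3,3]^4. HN layers by μ_θ (3 steps, strictly decreasing):
  μ^(1)=19; μ^(2)=11; μ^(3)=-29

((0, 0, 4); (0, 1, 0); (3, 0, 0))


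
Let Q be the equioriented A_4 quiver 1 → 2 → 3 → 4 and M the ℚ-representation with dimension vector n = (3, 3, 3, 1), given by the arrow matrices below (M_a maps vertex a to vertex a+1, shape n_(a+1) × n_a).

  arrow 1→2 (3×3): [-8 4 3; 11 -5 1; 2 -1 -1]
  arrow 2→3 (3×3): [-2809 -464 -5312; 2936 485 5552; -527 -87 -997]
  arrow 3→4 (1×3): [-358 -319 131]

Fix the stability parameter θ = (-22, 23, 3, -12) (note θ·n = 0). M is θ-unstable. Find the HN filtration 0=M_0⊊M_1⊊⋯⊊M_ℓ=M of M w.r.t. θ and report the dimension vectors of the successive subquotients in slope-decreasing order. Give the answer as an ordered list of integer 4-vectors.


Interval decomposition of M: I[1,3]^2, I[1,4].
HN type (ℓ=3): μ^(1)=13; μ^(2)=14/3; μ^(3)=-22

((0, 2, 2, 0); (0, 1, 1, 1); (3, 0, 0, 0))


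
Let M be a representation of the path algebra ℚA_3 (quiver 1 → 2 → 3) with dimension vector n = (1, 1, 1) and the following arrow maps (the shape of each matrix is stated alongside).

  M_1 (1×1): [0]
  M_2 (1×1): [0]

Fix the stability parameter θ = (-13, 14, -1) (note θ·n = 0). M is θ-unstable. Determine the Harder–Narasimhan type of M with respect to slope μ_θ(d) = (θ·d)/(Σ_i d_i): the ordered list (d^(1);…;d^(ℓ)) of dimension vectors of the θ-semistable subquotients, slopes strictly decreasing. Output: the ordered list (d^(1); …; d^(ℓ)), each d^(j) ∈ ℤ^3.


Interval decomposition of M: I[1,1], I[2,2], I[3,3].
HN type (ℓ=3): μ^(1)=14; μ^(2)=-1; μ^(3)=-13

((0, 1, 0); (0, 0, 1); (1, 0, 0))


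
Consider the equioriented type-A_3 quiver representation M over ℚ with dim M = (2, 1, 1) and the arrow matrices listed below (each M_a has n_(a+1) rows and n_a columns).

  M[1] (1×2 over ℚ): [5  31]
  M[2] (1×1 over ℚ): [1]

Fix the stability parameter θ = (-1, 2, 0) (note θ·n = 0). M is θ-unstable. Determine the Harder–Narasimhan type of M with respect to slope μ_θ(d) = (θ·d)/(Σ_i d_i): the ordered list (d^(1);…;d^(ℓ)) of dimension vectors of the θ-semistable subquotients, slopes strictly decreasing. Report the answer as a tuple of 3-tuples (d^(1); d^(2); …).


Interval decomposition of M: I[1,1], I[1,3].
HN type (ℓ=2): μ^(1)=1; μ^(2)=-1

((0, 1, 1); (2, 0, 0))


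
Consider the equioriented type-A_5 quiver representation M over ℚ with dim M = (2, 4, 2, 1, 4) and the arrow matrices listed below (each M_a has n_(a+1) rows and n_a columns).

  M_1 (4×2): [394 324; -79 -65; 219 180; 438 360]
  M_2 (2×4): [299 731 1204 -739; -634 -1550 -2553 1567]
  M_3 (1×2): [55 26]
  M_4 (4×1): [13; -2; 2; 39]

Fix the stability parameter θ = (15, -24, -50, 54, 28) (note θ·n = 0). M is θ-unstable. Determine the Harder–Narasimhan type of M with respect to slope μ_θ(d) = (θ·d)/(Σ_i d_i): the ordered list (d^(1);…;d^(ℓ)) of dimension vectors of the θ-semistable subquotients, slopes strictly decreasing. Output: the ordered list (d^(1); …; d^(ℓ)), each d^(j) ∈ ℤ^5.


Interval decomposition of M: I[1,3], I[1,5], I[2,2]^2, I[5,5]^3.
HN type (ℓ=4): μ^(1)=41; μ^(2)=28; μ^(3)=-59/3; μ^(4)=-24

((0, 0, 0, 1, 1); (0, 0, 0, 0, 3); (2, 2, 2, 0, 0); (0, 2, 0, 0, 0))


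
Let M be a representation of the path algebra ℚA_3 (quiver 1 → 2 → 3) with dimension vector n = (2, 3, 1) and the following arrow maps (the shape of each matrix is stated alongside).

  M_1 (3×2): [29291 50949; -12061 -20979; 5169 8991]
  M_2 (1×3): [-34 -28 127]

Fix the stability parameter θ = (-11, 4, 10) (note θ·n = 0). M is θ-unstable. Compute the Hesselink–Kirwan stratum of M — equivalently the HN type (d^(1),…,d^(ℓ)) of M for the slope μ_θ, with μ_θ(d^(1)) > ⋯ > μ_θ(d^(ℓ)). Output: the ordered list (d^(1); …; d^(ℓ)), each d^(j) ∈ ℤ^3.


Interval decomposition of M: I[1,1], I[1,3], I[2,2]^2.
HN type (ℓ=3): μ^(1)=10; μ^(2)=4; μ^(3)=-11

((0, 0, 1); (0, 3, 0); (2, 0, 0))


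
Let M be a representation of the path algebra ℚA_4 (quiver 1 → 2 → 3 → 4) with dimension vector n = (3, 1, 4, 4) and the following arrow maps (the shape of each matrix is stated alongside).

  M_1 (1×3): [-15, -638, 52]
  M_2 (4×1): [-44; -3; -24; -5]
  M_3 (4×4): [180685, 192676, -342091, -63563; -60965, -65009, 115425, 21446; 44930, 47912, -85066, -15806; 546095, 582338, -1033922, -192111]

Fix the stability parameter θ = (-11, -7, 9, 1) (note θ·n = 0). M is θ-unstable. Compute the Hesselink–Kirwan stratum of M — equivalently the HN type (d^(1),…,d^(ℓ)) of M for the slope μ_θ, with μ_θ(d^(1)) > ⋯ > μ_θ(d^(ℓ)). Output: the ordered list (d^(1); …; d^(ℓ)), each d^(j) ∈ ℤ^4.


Via rank(M_{q-1}∘⋯∘M_p): M ≅ I[1,1]^2, I[1,4], I[3,3], I[3,4]^2, I[4,4].
μ_θ-semistable layers: μ^(1)=9; μ^(2)=5; μ^(3)=1; μ^(4)=-7; μ^(5)=-11

((0, 0, 1, 0); (0, 0, 3, 3); (0, 0, 0, 1); (0, 1, 0, 0); (3, 0, 0, 0))


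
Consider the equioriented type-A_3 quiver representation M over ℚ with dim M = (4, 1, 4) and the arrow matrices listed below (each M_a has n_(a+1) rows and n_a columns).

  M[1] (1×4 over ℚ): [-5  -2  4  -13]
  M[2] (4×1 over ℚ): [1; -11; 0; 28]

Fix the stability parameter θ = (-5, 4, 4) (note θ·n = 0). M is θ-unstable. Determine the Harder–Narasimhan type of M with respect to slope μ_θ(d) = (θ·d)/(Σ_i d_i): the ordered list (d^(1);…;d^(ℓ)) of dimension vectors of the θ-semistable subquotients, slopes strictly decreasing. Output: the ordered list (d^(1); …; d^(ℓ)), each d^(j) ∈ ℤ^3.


Via rank(M_{q-1}∘⋯∘M_p): M ≅ I[1,1]^3, I[1,3], I[3,3]^3.
μ_θ-semistable layers: μ^(1)=4; μ^(2)=-5

((0, 1, 4); (4, 0, 0))


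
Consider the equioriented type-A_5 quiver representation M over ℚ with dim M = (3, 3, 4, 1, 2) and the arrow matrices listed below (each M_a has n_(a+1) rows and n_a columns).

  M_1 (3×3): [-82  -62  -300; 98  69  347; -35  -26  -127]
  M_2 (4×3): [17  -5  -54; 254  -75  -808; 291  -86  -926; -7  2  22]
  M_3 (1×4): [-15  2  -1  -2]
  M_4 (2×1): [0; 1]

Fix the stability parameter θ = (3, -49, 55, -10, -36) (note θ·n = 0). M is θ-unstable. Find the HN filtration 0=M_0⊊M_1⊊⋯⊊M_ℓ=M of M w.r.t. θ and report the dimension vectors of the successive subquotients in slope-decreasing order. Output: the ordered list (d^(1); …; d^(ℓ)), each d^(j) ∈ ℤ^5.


Barcode: M ≅ I[1,1], I[1,2], I[1,5], I[2,3], I[3,3]^2, I[5,5]. HN layers by μ_θ (5 steps, strictly decreasing):
  μ^(1)=55; μ^(2)=3; μ^(3)=-23; μ^(4)=-36; μ^(5)=-49

((0, 0, 3, 0, 0); (1, 0, 1, 1, 1); (2, 2, 0, 0, 0); (0, 0, 0, 0, 1); (0, 1, 0, 0, 0))


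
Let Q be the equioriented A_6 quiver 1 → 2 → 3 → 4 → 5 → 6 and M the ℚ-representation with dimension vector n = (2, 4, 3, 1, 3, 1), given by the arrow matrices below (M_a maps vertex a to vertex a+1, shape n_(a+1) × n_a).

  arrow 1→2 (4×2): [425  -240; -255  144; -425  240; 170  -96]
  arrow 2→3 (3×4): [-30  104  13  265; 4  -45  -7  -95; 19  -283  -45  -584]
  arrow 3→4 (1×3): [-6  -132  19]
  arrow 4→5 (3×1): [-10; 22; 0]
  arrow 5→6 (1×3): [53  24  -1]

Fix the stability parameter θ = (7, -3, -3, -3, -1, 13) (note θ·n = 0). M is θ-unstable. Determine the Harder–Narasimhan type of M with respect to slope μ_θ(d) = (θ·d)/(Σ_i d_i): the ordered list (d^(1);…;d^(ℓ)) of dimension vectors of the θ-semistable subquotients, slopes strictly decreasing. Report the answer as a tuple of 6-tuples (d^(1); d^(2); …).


Barcode: M ≅ I[1,1], I[1,6], I[2,2], I[2,3]^2, I[5,5]^2. HN layers by μ_θ (5 steps, strictly decreasing):
  μ^(1)=13; μ^(2)=7; μ^(3)=-3/5; μ^(4)=-1; μ^(5)=-3

((0, 0, 0, 0, 0, 1); (1, 0, 0, 0, 0, 0); (1, 1, 1, 1, 1, 0); (0, 0, 0, 0, 2, 0); (0, 3, 2, 0, 0, 0))


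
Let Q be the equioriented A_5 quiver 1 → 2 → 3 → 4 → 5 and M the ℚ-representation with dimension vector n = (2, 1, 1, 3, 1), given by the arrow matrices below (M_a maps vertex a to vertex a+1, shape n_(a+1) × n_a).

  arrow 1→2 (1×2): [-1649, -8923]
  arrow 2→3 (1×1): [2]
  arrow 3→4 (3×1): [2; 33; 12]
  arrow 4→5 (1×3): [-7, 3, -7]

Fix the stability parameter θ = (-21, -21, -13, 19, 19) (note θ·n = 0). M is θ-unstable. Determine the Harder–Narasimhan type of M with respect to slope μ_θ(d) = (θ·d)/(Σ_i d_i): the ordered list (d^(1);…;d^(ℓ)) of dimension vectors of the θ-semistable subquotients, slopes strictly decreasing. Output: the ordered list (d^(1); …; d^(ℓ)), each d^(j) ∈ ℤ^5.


Interval decomposition of M: I[1,1], I[1,5], I[4,4]^2.
HN type (ℓ=3): μ^(1)=19; μ^(2)=-13; μ^(3)=-21

((0, 0, 0, 3, 1); (0, 0, 1, 0, 0); (2, 1, 0, 0, 0))


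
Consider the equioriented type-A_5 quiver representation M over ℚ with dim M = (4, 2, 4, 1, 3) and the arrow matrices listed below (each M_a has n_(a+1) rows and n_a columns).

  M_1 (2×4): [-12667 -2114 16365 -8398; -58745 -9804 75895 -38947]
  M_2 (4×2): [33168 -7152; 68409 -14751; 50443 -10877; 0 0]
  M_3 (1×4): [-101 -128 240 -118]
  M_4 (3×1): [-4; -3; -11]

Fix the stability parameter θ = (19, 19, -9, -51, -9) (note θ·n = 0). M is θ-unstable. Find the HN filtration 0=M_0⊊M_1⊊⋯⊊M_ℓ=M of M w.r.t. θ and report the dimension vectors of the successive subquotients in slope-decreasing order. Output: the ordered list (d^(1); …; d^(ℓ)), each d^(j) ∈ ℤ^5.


Interval decomposition of M: I[1,1]^2, I[1,2], I[1,3], I[3,3]^2, I[3,5], I[5,5]^2.
HN type (ℓ=4): μ^(1)=19; μ^(2)=29/3; μ^(3)=-9; μ^(4)=-30

((3, 1, 0, 0, 0); (1, 1, 1, 0, 0); (0, 0, 2, 0, 3); (0, 0, 1, 1, 0))


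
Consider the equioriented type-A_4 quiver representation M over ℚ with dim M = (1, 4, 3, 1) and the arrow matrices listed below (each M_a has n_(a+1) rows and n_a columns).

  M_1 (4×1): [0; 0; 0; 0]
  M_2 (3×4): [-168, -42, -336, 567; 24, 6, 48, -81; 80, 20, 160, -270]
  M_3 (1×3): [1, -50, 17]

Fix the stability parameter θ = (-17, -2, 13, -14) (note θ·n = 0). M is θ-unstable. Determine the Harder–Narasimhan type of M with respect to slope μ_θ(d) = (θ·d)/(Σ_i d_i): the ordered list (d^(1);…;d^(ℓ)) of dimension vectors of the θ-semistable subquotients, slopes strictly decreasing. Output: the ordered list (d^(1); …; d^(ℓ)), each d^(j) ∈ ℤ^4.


Via rank(M_{q-1}∘⋯∘M_p): M ≅ I[1,1], I[2,2]^3, I[2,4], I[3,3]^2.
μ_θ-semistable layers: μ^(1)=13; μ^(2)=-1/2; μ^(3)=-2; μ^(4)=-17

((0, 0, 2, 0); (0, 0, 1, 1); (0, 4, 0, 0); (1, 0, 0, 0))


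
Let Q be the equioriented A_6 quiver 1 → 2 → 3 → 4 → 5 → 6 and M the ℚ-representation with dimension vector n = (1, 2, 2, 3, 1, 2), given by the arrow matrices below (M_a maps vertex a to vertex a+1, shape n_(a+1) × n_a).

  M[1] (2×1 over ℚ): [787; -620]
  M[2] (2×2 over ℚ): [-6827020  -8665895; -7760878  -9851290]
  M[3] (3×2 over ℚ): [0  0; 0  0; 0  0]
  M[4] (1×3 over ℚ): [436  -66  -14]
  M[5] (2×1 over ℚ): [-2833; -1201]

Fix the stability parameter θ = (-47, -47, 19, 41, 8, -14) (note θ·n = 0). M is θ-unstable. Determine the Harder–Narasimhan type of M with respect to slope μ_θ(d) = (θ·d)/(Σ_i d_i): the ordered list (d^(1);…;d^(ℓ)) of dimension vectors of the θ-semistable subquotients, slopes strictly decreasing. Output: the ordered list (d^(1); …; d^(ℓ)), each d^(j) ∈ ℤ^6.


Barcode: M ≅ I[1,3], I[2,3], I[4,4]^2, I[4,6], I[6,6]. HN layers by μ_θ (5 steps, strictly decreasing):
  μ^(1)=41; μ^(2)=19; μ^(3)=35/3; μ^(4)=-14; μ^(5)=-47

((0, 0, 0, 2, 0, 0); (0, 0, 2, 0, 0, 0); (0, 0, 0, 1, 1, 1); (0, 0, 0, 0, 0, 1); (1, 2, 0, 0, 0, 0))


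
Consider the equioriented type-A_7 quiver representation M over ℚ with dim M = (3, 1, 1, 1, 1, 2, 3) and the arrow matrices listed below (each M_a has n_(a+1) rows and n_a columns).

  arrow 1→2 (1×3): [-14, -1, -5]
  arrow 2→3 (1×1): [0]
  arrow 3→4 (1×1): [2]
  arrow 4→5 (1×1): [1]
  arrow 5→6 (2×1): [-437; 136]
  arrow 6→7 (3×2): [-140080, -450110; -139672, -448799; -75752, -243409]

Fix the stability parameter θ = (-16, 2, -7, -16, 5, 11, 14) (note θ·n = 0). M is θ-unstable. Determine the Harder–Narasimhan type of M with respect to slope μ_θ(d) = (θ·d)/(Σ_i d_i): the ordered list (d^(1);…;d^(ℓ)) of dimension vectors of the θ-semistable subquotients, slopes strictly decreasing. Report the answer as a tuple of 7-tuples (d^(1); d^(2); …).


Barcode: M ≅ I[1,1]^2, I[1,2], I[3,6], I[6,7], I[7,7]^2. HN layers by μ_θ (6 steps, strictly decreasing):
  μ^(1)=14; μ^(2)=11; μ^(3)=5; μ^(4)=2; μ^(5)=-23/2; μ^(6)=-16

((0, 0, 0, 0, 0, 0, 3); (0, 0, 0, 0, 0, 2, 0); (0, 0, 0, 0, 1, 0, 0); (0, 1, 0, 0, 0, 0, 0); (0, 0, 1, 1, 0, 0, 0); (3, 0, 0, 0, 0, 0, 0))


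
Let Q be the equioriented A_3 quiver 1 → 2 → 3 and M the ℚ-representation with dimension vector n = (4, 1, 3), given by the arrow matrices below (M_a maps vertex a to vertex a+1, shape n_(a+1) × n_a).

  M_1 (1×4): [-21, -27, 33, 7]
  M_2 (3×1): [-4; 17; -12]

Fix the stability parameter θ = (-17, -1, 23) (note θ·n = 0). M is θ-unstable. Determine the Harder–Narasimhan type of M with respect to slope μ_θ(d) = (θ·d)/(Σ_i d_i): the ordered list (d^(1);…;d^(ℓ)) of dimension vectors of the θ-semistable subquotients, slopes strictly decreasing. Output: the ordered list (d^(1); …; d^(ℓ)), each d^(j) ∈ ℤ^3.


Via rank(M_{q-1}∘⋯∘M_p): M ≅ I[1,1]^3, I[1,3], I[3,3]^2.
μ_θ-semistable layers: μ^(1)=23; μ^(2)=-1; μ^(3)=-17

((0, 0, 3); (0, 1, 0); (4, 0, 0))


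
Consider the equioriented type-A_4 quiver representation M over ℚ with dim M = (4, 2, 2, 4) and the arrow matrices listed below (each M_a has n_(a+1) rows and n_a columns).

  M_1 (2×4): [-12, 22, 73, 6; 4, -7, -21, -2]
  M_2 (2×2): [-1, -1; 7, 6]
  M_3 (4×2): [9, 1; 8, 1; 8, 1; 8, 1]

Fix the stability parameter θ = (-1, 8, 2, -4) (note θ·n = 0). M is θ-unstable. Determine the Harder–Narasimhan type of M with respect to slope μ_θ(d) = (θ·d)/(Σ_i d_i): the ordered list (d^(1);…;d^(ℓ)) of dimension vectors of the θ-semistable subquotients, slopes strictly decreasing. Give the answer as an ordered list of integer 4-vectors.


Via rank(M_{q-1}∘⋯∘M_p): M ≅ I[1,1]^2, I[1,4]^2, I[4,4]^2.
μ_θ-semistable layers: μ^(1)=2; μ^(2)=-1; μ^(3)=-4

((0, 2, 2, 2); (4, 0, 0, 0); (0, 0, 0, 2))


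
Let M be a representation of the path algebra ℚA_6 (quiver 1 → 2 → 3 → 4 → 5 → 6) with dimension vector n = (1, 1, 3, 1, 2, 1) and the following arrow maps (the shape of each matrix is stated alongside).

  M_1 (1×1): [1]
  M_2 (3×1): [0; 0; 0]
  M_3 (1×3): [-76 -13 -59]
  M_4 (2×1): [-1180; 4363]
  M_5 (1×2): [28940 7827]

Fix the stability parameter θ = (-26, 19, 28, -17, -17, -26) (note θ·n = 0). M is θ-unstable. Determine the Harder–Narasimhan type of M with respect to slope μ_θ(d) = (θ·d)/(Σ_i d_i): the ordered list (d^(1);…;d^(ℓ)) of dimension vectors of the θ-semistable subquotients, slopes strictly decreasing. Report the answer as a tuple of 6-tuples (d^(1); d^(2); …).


Barcode: M ≅ I[1,2], I[3,3]^2, I[3,6], I[5,5]. HN layers by μ_θ (5 steps, strictly decreasing):
  μ^(1)=28; μ^(2)=19; μ^(3)=-8; μ^(4)=-17; μ^(5)=-26

((0, 0, 2, 0, 0, 0); (0, 1, 0, 0, 0, 0); (0, 0, 1, 1, 1, 1); (0, 0, 0, 0, 1, 0); (1, 0, 0, 0, 0, 0))


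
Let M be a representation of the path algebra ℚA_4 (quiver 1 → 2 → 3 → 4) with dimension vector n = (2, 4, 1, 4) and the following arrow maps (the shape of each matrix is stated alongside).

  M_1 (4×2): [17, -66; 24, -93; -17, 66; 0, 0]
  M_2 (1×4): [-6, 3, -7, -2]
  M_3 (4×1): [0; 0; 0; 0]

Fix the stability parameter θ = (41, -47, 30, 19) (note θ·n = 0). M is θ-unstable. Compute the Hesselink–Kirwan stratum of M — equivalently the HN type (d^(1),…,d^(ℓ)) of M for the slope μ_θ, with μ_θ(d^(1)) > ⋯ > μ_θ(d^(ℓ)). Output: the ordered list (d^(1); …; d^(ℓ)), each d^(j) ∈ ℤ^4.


Interval decomposition of M: I[1,2], I[1,3], I[2,2]^2, I[4,4]^4.
HN type (ℓ=4): μ^(1)=30; μ^(2)=19; μ^(3)=-3; μ^(4)=-47

((0, 0, 1, 0); (0, 0, 0, 4); (2, 2, 0, 0); (0, 2, 0, 0))


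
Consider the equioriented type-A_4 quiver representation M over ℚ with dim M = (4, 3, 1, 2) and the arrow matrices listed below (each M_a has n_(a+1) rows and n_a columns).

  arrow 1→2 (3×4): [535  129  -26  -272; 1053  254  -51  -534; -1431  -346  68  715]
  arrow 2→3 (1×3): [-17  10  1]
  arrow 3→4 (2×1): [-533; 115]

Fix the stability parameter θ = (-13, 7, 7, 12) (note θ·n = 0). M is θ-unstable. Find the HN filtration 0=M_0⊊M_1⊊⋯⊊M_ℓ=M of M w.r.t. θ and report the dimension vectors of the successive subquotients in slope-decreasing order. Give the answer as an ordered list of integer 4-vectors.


Barcode: M ≅ I[1,1], I[1,2]^2, I[1,4], I[4,4]. HN layers by μ_θ (3 steps, strictly decreasing):
  μ^(1)=12; μ^(2)=7; μ^(3)=-13

((0, 0, 0, 2); (0, 3, 1, 0); (4, 0, 0, 0))


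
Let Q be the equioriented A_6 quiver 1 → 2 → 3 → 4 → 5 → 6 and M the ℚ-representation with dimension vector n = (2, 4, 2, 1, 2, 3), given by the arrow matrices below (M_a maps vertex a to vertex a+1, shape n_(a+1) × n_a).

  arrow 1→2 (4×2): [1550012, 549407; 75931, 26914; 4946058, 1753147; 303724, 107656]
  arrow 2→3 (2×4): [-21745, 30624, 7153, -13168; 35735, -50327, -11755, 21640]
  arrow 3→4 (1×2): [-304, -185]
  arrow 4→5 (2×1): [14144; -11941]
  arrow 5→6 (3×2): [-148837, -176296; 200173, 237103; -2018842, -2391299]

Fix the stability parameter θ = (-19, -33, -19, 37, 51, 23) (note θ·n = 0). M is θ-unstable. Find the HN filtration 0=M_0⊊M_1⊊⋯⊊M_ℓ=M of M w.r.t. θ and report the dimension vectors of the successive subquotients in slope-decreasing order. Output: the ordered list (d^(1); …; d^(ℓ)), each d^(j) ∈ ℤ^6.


Via rank(M_{q-1}∘⋯∘M_p): M ≅ I[1,2], I[1,6], I[2,2], I[2,3], I[5,6], I[6,6].
μ_θ-semistable layers: μ^(1)=37; μ^(2)=23; μ^(3)=-19; μ^(4)=-26; μ^(5)=-33

((0, 0, 0, 1, 2, 2); (0, 0, 0, 0, 0, 1); (0, 0, 2, 0, 0, 0); (2, 2, 0, 0, 0, 0); (0, 2, 0, 0, 0, 0))


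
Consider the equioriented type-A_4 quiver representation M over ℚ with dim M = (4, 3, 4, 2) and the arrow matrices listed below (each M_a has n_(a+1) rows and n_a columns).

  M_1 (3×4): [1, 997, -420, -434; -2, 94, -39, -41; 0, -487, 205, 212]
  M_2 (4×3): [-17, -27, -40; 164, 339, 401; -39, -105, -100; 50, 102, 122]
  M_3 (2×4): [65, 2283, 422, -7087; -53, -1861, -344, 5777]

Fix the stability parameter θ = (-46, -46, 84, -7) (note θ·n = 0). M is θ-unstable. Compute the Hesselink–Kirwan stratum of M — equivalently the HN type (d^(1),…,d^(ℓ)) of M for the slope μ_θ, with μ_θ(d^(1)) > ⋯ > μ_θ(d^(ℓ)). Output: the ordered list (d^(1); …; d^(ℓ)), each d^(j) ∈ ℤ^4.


Via rank(M_{q-1}∘⋯∘M_p): M ≅ I[1,1], I[1,3]^2, I[1,4], I[3,4].
μ_θ-semistable layers: μ^(1)=84; μ^(2)=77/2; μ^(3)=-46

((0, 0, 2, 0); (0, 0, 2, 2); (4, 3, 0, 0))
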